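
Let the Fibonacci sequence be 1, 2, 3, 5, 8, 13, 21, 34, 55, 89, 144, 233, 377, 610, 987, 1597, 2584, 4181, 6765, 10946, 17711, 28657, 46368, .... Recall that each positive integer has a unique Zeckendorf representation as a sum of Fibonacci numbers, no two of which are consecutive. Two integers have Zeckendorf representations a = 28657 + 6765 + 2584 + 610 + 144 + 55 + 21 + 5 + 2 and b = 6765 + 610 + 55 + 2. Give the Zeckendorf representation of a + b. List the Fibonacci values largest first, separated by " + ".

The two numbers are 38843 and 7432, so their sum is 46275.
take 28657 (≤ 46275); 46275 − 28657 = 17618
take 10946 (≤ 17618); 17618 − 10946 = 6672
take 4181 (≤ 6672); 6672 − 4181 = 2491
take 1597 (≤ 2491); 2491 − 1597 = 894
take 610 (≤ 894); 894 − 610 = 284
take 233 (≤ 284); 284 − 233 = 51
take 34 (≤ 51); 51 − 34 = 17
take 13 (≤ 17); 17 − 13 = 4
take 3 (≤ 4); 4 − 3 = 1
take 1 (≤ 1); 1 − 1 = 0

28657 + 10946 + 4181 + 1597 + 610 + 233 + 34 + 13 + 3 + 1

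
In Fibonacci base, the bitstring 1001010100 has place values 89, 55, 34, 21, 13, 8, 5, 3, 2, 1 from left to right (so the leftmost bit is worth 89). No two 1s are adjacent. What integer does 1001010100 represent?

121

Summing the place values of the 1 bits: 89 + 21 + 8 + 3 = 121.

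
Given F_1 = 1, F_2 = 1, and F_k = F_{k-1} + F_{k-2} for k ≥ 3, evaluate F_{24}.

Iterating the recurrence up to F_{18} = 2584 and F_{17} = 1597:
F_{19} = F_{18} + F_{17} = 2584 + 1597 = 4181
F_{20} = F_{19} + F_{18} = 4181 + 2584 = 6765
F_{21} = F_{20} + F_{19} = 6765 + 4181 = 10946
F_{22} = F_{21} + F_{20} = 10946 + 6765 = 17711
F_{23} = F_{22} + F_{21} = 17711 + 10946 = 28657
F_{24} = F_{23} + F_{22} = 28657 + 17711 = 46368

46368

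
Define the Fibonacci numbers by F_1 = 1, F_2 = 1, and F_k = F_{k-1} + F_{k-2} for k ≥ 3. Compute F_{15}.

610

Iterating the recurrence up to F_{10} = 55 and F_{9} = 34:
F_{11} = F_{10} + F_{9} = 55 + 34 = 89
F_{12} = F_{11} + F_{10} = 89 + 55 = 144
F_{13} = F_{12} + F_{11} = 144 + 89 = 233
F_{14} = F_{13} + F_{12} = 233 + 144 = 377
F_{15} = F_{14} + F_{13} = 377 + 233 = 610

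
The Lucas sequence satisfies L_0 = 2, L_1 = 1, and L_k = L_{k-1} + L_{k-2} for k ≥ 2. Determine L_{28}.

710647

Iterating the recurrence up to L_{20} = 15127 and L_{19} = 9349:
L_{21} = L_{20} + L_{19} = 15127 + 9349 = 24476
L_{22} = L_{21} + L_{20} = 24476 + 15127 = 39603
L_{23} = L_{22} + L_{21} = 39603 + 24476 = 64079
L_{24} = L_{23} + L_{22} = 64079 + 39603 = 103682
L_{25} = L_{24} + L_{23} = 103682 + 64079 = 167761
L_{26} = L_{25} + L_{24} = 167761 + 103682 = 271443
L_{27} = L_{26} + L_{25} = 271443 + 167761 = 439204
L_{28} = L_{27} + L_{26} = 439204 + 271443 = 710647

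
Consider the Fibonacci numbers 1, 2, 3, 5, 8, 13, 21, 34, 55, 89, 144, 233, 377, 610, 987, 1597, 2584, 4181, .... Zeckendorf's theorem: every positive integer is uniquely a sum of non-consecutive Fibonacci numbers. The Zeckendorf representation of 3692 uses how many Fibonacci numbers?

6

Repeatedly subtract the largest Fibonacci number that fits:
subtract 2584 from 3692: 1108 remains
subtract 987 from 1108: 121 remains
subtract 89 from 121: 32 remains
subtract 21 from 32: 11 remains
subtract 8 from 11: 3 remains
subtract 3 from 3: 0 remains
3692 = 2584 + 987 + 89 + 21 + 8 + 3, which has 6 terms.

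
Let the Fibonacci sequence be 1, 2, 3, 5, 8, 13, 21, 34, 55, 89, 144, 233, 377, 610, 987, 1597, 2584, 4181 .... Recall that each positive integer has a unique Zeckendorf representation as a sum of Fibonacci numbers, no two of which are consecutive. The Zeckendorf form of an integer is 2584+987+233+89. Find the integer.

3893

2584+987+233+89 = 3893.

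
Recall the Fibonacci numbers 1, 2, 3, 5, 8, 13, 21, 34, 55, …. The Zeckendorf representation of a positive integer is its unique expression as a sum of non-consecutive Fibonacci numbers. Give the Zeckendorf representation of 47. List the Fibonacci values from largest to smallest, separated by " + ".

Greedy algorithm:
47 − 34 = 13
13 − 13 = 0
So 47 = 34 + 13, with no two terms consecutive in the sequence.

34 + 13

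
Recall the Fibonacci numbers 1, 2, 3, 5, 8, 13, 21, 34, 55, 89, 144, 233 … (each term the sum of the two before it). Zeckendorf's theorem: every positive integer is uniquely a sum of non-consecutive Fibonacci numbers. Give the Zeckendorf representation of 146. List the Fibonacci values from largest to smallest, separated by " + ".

144 + 2

Repeatedly subtract the largest Fibonacci number that fits:
146 − 144 = 2
2 − 2 = 0
So 146 = 144 + 2, with no two terms consecutive in the sequence.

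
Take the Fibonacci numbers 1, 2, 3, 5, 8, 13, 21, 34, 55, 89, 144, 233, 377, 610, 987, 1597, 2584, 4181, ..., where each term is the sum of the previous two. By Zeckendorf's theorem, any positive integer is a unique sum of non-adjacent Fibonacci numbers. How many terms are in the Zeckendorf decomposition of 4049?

7

Greedily peel off the largest Fibonacci term at each step:
4049: greatest Fibonacci not exceeding it is 2584, leaving 1465
1465: greatest Fibonacci not exceeding it is 987, leaving 478
478: greatest Fibonacci not exceeding it is 377, leaving 101
101: greatest Fibonacci not exceeding it is 89, leaving 12
12: greatest Fibonacci not exceeding it is 8, leaving 4
4: greatest Fibonacci not exceeding it is 3, leaving 1
1: greatest Fibonacci not exceeding it is 1, leaving 0
4049 = 2584 + 987 + 377 + 89 + 8 + 3 + 1, which has 7 terms.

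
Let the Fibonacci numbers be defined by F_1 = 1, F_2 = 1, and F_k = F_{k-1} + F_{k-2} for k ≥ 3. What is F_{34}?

5702887

Iterating the recurrence up to F_{28} = 317811 and F_{27} = 196418:
F_{29} = F_{28} + F_{27} = 317811 + 196418 = 514229
F_{30} = F_{29} + F_{28} = 514229 + 317811 = 832040
F_{31} = F_{30} + F_{29} = 832040 + 514229 = 1346269
F_{32} = F_{31} + F_{30} = 1346269 + 832040 = 2178309
F_{33} = F_{32} + F_{31} = 2178309 + 1346269 = 3524578
F_{34} = F_{33} + F_{32} = 3524578 + 2178309 = 5702887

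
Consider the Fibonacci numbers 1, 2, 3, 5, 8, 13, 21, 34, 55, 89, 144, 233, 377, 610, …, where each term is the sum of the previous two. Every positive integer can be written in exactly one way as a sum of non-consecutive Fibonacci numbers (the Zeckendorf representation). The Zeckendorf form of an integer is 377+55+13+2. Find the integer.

447

377+55+13+2 = 447.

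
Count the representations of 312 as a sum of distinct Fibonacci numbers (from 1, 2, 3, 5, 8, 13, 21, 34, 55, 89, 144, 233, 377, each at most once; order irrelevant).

16

Each representation comes from the Zeckendorf form by replacing some F_k with F_{k−1} + F_{k−2} where possible.
312 = 233+55+21+3 = 233+55+21+2+1 = 233+55+13+8+3 = 144+89+55+21+3 = … (12 more), for 16 in all.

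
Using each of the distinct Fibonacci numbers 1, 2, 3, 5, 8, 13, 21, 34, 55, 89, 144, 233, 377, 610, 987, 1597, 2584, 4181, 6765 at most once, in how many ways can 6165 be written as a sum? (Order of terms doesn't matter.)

Each representation comes from the Zeckendorf form by replacing some F_k with F_{k−1} + F_{k−2} where possible.
6165 = 4181+1597+377+8+2 = 4181+1597+377+5+3+2 = 4181+1597+233+144+8+2 = 4181+987+610+377+8+2 = … (23 more), for 27 in all.

27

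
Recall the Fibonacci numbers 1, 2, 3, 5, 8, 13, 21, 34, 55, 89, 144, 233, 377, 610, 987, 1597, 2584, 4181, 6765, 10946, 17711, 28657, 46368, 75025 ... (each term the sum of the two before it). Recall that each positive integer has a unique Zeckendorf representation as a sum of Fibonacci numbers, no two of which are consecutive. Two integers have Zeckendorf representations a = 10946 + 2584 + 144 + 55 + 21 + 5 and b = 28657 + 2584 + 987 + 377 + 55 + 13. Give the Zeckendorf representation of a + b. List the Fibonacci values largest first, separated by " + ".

46368 + 55 + 5

The two numbers are 13755 and 32673, so their sum is 46428.
46368 ≤ 46428 < 75025, so take 46368; remainder 60
55 ≤ 60 < 89, so take 55; remainder 5
5 ≤ 5 < 8, so take 5; remainder 0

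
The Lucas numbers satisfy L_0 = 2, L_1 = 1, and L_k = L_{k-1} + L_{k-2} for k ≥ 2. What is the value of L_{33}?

Iterating the recurrence up to L_{28} = 710647 and L_{27} = 439204:
L_{29} = L_{28} + L_{27} = 710647 + 439204 = 1149851
L_{30} = L_{29} + L_{28} = 1149851 + 710647 = 1860498
L_{31} = L_{30} + L_{29} = 1860498 + 1149851 = 3010349
L_{32} = L_{31} + L_{30} = 3010349 + 1860498 = 4870847
L_{33} = L_{32} + L_{31} = 4870847 + 3010349 = 7881196

7881196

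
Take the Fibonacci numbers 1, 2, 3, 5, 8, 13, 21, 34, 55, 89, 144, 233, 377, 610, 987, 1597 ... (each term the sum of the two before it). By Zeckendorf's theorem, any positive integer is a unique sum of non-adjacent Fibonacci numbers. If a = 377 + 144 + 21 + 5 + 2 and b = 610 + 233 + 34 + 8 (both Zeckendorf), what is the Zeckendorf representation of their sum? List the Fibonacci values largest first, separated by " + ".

The two numbers are 549 and 885, so their sum is 1434.
Greedy algorithm:
subtract 987 from 1434: 447 remains
subtract 377 from 447: 70 remains
subtract 55 from 70: 15 remains
subtract 13 from 15: 2 remains
subtract 2 from 2: 0 remains

987 + 377 + 55 + 13 + 2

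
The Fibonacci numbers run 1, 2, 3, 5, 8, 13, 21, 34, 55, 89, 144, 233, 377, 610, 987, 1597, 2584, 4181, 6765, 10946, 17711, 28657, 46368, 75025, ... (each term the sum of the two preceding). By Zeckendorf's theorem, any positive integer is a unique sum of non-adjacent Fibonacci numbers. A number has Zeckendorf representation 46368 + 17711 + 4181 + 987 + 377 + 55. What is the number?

46368 + 17711 + 4181 + 987 + 377 + 55 = 69679.

69679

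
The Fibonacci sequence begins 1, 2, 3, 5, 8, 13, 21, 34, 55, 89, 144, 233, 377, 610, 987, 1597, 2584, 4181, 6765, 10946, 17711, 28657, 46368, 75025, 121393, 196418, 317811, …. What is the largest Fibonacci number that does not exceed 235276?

196418 ≤ 235276 < 317811, so the largest Fibonacci number not exceeding 235276 is 196418.

196418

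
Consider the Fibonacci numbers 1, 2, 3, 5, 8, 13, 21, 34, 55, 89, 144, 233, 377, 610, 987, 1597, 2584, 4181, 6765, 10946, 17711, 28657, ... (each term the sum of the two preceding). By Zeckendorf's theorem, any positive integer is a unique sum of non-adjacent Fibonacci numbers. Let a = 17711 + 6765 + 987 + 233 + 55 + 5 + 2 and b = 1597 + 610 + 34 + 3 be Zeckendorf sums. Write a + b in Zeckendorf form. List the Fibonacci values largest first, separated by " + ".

17711 + 6765 + 2584 + 610 + 233 + 89 + 8 + 2

The two numbers are 25758 and 2244, so their sum is 28002.
Greedy algorithm:
28002: greatest Fibonacci not exceeding it is 17711, leaving 10291
10291: greatest Fibonacci not exceeding it is 6765, leaving 3526
3526: greatest Fibonacci not exceeding it is 2584, leaving 942
942: greatest Fibonacci not exceeding it is 610, leaving 332
332: greatest Fibonacci not exceeding it is 233, leaving 99
99: greatest Fibonacci not exceeding it is 89, leaving 10
10: greatest Fibonacci not exceeding it is 8, leaving 2
2: greatest Fibonacci not exceeding it is 2, leaving 0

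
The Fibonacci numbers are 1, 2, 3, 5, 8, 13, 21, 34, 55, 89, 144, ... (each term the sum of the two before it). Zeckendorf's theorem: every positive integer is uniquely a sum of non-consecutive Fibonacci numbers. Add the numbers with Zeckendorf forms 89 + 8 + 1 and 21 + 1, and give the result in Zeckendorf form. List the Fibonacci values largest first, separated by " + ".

The two numbers are 98 and 22, so their sum is 120.
largest Fibonacci ≤ 120 is 89; 120 − 89 = 31
largest Fibonacci ≤ 31 is 21; 31 − 21 = 10
largest Fibonacci ≤ 10 is 8; 10 − 8 = 2
largest Fibonacci ≤ 2 is 2; 2 − 2 = 0

89 + 21 + 8 + 2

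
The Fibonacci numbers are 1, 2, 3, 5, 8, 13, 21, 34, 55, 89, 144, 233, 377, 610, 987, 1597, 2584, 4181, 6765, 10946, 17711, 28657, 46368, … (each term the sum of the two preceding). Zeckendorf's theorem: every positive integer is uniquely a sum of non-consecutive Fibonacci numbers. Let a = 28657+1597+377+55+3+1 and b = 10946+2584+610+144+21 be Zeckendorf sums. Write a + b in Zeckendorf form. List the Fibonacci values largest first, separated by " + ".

28657 + 10946 + 4181 + 987 + 144 + 55 + 21 + 3 + 1

The two numbers are 30690 and 14305, so their sum is 44995.
Repeatedly subtract the largest Fibonacci number that fits:
44995 − 28657 = 16338
16338 − 10946 = 5392
5392 − 4181 = 1211
1211 − 987 = 224
224 − 144 = 80
80 − 55 = 25
25 − 21 = 4
4 − 3 = 1
1 − 1 = 0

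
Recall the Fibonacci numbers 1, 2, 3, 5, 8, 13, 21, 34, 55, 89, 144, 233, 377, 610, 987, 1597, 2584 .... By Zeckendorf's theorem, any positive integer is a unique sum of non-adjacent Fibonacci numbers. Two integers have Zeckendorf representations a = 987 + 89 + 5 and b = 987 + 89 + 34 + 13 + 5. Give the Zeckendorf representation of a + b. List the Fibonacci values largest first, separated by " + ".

1597 + 610 + 2

The two numbers are 1081 and 1128, so their sum is 2209.
Greedily peel off the largest Fibonacci term at each step:
subtract 1597 from 2209: 612 remains
subtract 610 from 612: 2 remains
subtract 2 from 2: 0 remains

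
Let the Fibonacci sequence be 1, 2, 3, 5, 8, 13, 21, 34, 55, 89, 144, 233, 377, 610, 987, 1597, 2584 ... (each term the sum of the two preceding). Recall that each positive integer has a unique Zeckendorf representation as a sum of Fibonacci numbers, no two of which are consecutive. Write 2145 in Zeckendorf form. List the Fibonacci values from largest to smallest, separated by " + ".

Greedy algorithm:
subtract 1597 from 2145: 548 remains
subtract 377 from 548: 171 remains
subtract 144 from 171: 27 remains
subtract 21 from 27: 6 remains
subtract 5 from 6: 1 remains
subtract 1 from 1: 0 remains
So 2145 = 1597 + 377 + 144 + 21 + 5 + 1, with no two terms consecutive in the sequence.

1597 + 377 + 144 + 21 + 5 + 1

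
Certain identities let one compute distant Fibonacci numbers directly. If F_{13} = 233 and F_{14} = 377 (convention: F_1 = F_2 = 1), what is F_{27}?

196418

By F_{2k+1} = F_k² + F_{k+1}²: F_{27} = 233² + 377² = 54289 + 142129 = 196418.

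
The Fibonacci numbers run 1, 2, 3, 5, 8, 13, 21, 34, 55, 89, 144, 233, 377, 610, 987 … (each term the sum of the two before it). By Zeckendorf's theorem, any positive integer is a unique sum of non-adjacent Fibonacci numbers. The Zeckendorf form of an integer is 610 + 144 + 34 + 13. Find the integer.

801

610 + 144 + 34 + 13 = 801.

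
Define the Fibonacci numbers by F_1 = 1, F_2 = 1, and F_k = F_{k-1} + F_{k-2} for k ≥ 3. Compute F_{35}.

Iterating the recurrence up to F_{29} = 514229 and F_{28} = 317811:
F_{30} = F_{29} + F_{28} = 514229 + 317811 = 832040
F_{31} = F_{30} + F_{29} = 832040 + 514229 = 1346269
F_{32} = F_{31} + F_{30} = 1346269 + 832040 = 2178309
F_{33} = F_{32} + F_{31} = 2178309 + 1346269 = 3524578
F_{34} = F_{33} + F_{32} = 3524578 + 2178309 = 5702887
F_{35} = F_{34} + F_{33} = 5702887 + 3524578 = 9227465

9227465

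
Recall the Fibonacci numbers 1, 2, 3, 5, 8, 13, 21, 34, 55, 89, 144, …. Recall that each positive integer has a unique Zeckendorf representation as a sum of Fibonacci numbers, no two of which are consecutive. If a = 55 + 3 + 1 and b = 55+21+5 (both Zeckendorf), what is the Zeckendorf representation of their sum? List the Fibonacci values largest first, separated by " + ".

89 + 34 + 13 + 3 + 1

The two numbers are 59 and 81, so their sum is 140.
subtract 89 from 140: 51 remains
subtract 34 from 51: 17 remains
subtract 13 from 17: 4 remains
subtract 3 from 4: 1 remains
subtract 1 from 1: 0 remains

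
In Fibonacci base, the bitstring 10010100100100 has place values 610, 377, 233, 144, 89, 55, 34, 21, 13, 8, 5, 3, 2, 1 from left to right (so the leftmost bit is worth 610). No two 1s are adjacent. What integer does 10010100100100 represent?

Summing the place values of the 1 bits: 610 + 144 + 55 + 13 + 3 = 825.

825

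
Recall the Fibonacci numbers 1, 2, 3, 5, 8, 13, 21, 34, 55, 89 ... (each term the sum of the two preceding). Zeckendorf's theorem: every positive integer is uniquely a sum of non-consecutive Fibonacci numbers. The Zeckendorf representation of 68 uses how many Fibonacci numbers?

subtract 55 from 68: 13 remains
subtract 13 from 13: 0 remains
68 = 55 + 13, which has 2 terms.

2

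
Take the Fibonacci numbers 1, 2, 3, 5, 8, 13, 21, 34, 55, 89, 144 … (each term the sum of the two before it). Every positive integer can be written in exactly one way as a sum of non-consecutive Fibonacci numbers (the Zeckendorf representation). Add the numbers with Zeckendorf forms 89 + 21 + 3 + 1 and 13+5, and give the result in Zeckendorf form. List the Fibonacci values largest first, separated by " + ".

The two numbers are 114 and 18, so their sum is 132.
Greedy algorithm:
132 − 89 = 43
43 − 34 = 9
9 − 8 = 1
1 − 1 = 0

89 + 34 + 8 + 1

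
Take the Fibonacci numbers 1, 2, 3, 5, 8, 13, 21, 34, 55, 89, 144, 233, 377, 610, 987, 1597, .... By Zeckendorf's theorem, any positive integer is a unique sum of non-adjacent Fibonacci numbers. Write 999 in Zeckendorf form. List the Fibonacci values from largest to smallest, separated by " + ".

Greedily peel off the largest Fibonacci term at each step:
take 987 (≤ 999); 999 − 987 = 12
take 8 (≤ 12); 12 − 8 = 4
take 3 (≤ 4); 4 − 3 = 1
take 1 (≤ 1); 1 − 1 = 0
So 999 = 987 + 8 + 3 + 1, with no two terms consecutive in the sequence.

987 + 8 + 3 + 1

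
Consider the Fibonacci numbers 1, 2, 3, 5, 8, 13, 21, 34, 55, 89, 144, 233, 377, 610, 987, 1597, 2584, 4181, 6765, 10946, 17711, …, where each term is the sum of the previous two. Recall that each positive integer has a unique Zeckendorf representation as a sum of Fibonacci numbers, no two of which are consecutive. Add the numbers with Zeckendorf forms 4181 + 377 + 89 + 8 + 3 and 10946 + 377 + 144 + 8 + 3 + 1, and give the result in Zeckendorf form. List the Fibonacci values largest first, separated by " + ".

10946 + 4181 + 987 + 21 + 2

The two numbers are 4658 and 11479, so their sum is 16137.
Repeatedly subtract the largest Fibonacci number that fits:
16137 − 10946 = 5191
5191 − 4181 = 1010
1010 − 987 = 23
23 − 21 = 2
2 − 2 = 0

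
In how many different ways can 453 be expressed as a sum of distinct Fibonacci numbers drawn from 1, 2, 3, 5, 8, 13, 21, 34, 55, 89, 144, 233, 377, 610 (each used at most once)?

Starting from the Zeckendorf form and repeatedly splitting a term F_k into F_{k−1} + F_{k−2} (when neither is already used) reaches every representation.
453 = 377+55+21 = 377+55+13+8 = 233+144+55+21 = 377+55+13+5+3 = … (13 more), for 17 in all.

17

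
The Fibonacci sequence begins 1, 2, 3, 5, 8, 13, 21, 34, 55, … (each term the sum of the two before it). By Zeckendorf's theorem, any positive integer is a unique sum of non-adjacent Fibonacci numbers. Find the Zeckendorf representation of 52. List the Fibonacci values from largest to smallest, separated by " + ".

subtract 34 from 52: 18 remains
subtract 13 from 18: 5 remains
subtract 5 from 5: 0 remains
So 52 = 34 + 13 + 5, with no two terms consecutive in the sequence.

34 + 13 + 5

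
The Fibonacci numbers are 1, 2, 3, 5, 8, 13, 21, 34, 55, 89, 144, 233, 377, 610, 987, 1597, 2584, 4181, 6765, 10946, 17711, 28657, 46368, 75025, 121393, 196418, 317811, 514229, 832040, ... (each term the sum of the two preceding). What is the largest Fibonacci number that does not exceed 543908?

514229

514229 ≤ 543908 < 832040, so the largest Fibonacci number not exceeding 543908 is 514229.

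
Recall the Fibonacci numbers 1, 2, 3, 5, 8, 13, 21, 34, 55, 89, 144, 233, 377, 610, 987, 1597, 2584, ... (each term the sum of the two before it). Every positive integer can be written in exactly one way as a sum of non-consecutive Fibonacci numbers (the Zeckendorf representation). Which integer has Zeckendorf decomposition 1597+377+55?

2029

1597+377+55 = 2029.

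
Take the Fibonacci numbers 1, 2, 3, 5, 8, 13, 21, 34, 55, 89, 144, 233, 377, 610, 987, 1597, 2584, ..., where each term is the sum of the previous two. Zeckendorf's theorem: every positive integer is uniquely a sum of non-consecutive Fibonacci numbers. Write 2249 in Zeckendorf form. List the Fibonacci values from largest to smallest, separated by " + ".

1597 + 610 + 34 + 8

Repeatedly subtract the largest Fibonacci number that fits:
2249 − 1597 = 652
652 − 610 = 42
42 − 34 = 8
8 − 8 = 0
So 2249 = 1597 + 610 + 34 + 8, with no two terms consecutive in the sequence.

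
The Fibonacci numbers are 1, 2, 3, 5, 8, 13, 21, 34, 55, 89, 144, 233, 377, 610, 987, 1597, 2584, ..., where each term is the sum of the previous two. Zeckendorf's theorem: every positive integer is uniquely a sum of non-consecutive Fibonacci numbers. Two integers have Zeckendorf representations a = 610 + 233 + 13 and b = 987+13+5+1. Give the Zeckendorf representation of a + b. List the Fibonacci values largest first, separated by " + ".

1597 + 233 + 21 + 8 + 3

The two numbers are 856 and 1006, so their sum is 1862.
Greedily peel off the largest Fibonacci term at each step:
subtract 1597 from 1862: 265 remains
subtract 233 from 265: 32 remains
subtract 21 from 32: 11 remains
subtract 8 from 11: 3 remains
subtract 3 from 3: 0 remains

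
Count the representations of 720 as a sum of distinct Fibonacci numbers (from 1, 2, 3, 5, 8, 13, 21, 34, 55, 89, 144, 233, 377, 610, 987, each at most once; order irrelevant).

20

Starting from the Zeckendorf form and repeatedly splitting a term F_k into F_{k−1} + F_{k−2} (when neither is already used) reaches every representation.
720 = 610+89+21 = 610+89+13+8 = 610+55+34+21 = 377+233+89+21 = … (16 more), for 20 in all.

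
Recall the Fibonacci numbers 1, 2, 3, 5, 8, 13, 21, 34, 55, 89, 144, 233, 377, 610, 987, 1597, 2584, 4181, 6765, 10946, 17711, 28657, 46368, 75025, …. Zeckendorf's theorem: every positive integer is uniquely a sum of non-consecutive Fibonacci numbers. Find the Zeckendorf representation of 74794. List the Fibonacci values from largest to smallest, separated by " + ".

Greedily peel off the largest Fibonacci term at each step:
74794 − 46368 = 28426
28426 − 17711 = 10715
10715 − 6765 = 3950
3950 − 2584 = 1366
1366 − 987 = 379
379 − 377 = 2
2 − 2 = 0
So 74794 = 46368 + 17711 + 6765 + 2584 + 987 + 377 + 2, with no two terms consecutive in the sequence.

46368 + 17711 + 6765 + 2584 + 987 + 377 + 2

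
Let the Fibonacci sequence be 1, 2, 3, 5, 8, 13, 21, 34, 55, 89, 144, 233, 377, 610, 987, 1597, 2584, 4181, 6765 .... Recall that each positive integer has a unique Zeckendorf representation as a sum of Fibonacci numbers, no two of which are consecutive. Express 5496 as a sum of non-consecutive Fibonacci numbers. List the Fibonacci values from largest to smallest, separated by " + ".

4181 + 987 + 233 + 89 + 5 + 1

take 4181 (≤ 5496); 5496 − 4181 = 1315
take 987 (≤ 1315); 1315 − 987 = 328
take 233 (≤ 328); 328 − 233 = 95
take 89 (≤ 95); 95 − 89 = 6
take 5 (≤ 6); 6 − 5 = 1
take 1 (≤ 1); 1 − 1 = 0
So 5496 = 4181 + 987 + 233 + 89 + 5 + 1, with no two terms consecutive in the sequence.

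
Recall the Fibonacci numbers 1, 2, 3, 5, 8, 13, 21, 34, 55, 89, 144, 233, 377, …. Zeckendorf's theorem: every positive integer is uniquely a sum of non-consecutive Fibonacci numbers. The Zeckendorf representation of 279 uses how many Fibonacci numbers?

Greedily peel off the largest Fibonacci term at each step:
subtract 233 from 279: 46 remains
subtract 34 from 46: 12 remains
subtract 8 from 12: 4 remains
subtract 3 from 4: 1 remains
subtract 1 from 1: 0 remains
279 = 233 + 34 + 8 + 3 + 1, which has 5 terms.

5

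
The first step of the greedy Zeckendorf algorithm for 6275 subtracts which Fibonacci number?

4181 ≤ 6275 < 6765, so the largest Fibonacci number not exceeding 6275 is 4181.

4181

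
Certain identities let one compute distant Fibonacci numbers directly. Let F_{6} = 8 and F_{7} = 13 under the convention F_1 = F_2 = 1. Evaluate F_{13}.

By F_{2k+1} = F_k² + F_{k+1}²: F_{13} = 8² + 13² = 64 + 169 = 233.

233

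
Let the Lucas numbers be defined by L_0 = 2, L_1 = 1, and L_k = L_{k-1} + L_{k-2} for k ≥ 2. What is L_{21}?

24476

Iterating the recurrence up to L_{15} = 1364 and L_{14} = 843:
L_{16} = L_{15} + L_{14} = 1364 + 843 = 2207
L_{17} = L_{16} + L_{15} = 2207 + 1364 = 3571
L_{18} = L_{17} + L_{16} = 3571 + 2207 = 5778
L_{19} = L_{18} + L_{17} = 5778 + 3571 = 9349
L_{20} = L_{19} + L_{18} = 9349 + 5778 = 15127
L_{21} = L_{20} + L_{19} = 15127 + 9349 = 24476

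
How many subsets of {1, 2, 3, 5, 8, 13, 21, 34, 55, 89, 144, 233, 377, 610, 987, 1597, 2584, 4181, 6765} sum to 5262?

Each representation comes from the Zeckendorf form by replacing some F_k with F_{k−1} + F_{k−2} where possible.
5262 = 4181+987+89+5 = 4181+987+89+3+2 = 4181+987+55+34+5 = 4181+610+377+89+5 = … (38 more), for 42 in all.

42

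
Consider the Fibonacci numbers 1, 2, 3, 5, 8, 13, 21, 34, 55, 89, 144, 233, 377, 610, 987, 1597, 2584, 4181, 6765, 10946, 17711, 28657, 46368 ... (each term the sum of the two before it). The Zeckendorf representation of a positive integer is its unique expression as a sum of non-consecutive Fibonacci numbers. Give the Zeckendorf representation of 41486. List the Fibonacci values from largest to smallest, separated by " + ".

28657 + 10946 + 1597 + 233 + 34 + 13 + 5 + 1

Greedily peel off the largest Fibonacci term at each step:
41486: greatest Fibonacci not exceeding it is 28657, leaving 12829
12829: greatest Fibonacci not exceeding it is 10946, leaving 1883
1883: greatest Fibonacci not exceeding it is 1597, leaving 286
286: greatest Fibonacci not exceeding it is 233, leaving 53
53: greatest Fibonacci not exceeding it is 34, leaving 19
19: greatest Fibonacci not exceeding it is 13, leaving 6
6: greatest Fibonacci not exceeding it is 5, leaving 1
1: greatest Fibonacci not exceeding it is 1, leaving 0
So 41486 = 28657 + 10946 + 1597 + 233 + 34 + 13 + 5 + 1, with no two terms consecutive in the sequence.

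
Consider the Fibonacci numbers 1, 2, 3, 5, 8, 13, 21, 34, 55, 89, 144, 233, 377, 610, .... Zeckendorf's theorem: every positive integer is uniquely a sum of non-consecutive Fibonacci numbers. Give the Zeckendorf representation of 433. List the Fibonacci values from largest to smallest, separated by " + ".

377 + 55 + 1

Greedy algorithm:
433: greatest Fibonacci not exceeding it is 377, leaving 56
56: greatest Fibonacci not exceeding it is 55, leaving 1
1: greatest Fibonacci not exceeding it is 1, leaving 0
So 433 = 377 + 55 + 1, with no two terms consecutive in the sequence.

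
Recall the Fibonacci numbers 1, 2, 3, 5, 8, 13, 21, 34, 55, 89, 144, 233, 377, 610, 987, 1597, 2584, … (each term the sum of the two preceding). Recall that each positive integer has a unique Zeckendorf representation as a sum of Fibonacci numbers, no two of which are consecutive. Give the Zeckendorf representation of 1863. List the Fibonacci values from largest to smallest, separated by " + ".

Greedily peel off the largest Fibonacci term at each step:
1863 − 1597 = 266
266 − 233 = 33
33 − 21 = 12
12 − 8 = 4
4 − 3 = 1
1 − 1 = 0
So 1863 = 1597 + 233 + 21 + 8 + 3 + 1, with no two terms consecutive in the sequence.

1597 + 233 + 21 + 8 + 3 + 1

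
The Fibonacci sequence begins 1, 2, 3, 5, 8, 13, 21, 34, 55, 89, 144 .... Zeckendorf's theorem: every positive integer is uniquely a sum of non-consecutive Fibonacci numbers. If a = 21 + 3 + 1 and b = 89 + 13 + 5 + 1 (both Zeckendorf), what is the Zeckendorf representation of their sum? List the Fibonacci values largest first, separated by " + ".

The two numbers are 25 and 108, so their sum is 133.
Repeatedly subtract the largest Fibonacci number that fits:
subtract 89 from 133: 44 remains
subtract 34 from 44: 10 remains
subtract 8 from 10: 2 remains
subtract 2 from 2: 0 remains

89 + 34 + 8 + 2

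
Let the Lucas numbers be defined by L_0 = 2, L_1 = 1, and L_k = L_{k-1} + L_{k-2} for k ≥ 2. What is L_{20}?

Iterating the recurrence up to L_{16} = 2207 and L_{15} = 1364:
L_{17} = L_{16} + L_{15} = 2207 + 1364 = 3571
L_{18} = L_{17} + L_{16} = 3571 + 2207 = 5778
L_{19} = L_{18} + L_{17} = 5778 + 3571 = 9349
L_{20} = L_{19} + L_{18} = 9349 + 5778 = 15127

15127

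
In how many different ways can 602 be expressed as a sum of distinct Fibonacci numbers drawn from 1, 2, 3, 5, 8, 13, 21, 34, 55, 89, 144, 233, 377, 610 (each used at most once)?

Each representation comes from the Zeckendorf form by replacing some F_k with F_{k−1} + F_{k−2} where possible.
602 = 377+144+55+21+5 = 377+144+55+21+3+2 = 377+144+55+13+8+5 = 377+144+55+13+8+3+2 = … (6 more), for 10 in all.

10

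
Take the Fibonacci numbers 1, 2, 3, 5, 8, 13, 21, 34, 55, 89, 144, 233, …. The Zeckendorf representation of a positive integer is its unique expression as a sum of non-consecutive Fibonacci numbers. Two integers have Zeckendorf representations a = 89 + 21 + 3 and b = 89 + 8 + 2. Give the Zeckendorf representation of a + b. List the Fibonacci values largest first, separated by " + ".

144 + 55 + 13

The two numbers are 113 and 99, so their sum is 212.
Greedy algorithm:
144 ≤ 212 < 233, so take 144; remainder 68
55 ≤ 68 < 89, so take 55; remainder 13
13 ≤ 13 < 21, so take 13; remainder 0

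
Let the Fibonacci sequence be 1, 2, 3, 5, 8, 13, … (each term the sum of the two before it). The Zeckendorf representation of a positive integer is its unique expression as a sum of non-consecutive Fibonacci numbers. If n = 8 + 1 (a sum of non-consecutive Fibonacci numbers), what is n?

9

8 + 1 = 9.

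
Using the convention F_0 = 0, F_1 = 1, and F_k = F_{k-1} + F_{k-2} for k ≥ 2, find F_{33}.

Iterating the recurrence up to F_{26} = 121393 and F_{25} = 75025:
F_{27} = F_{26} + F_{25} = 121393 + 75025 = 196418
F_{28} = F_{27} + F_{26} = 196418 + 121393 = 317811
F_{29} = F_{28} + F_{27} = 317811 + 196418 = 514229
F_{30} = F_{29} + F_{28} = 514229 + 317811 = 832040
F_{31} = F_{30} + F_{29} = 832040 + 514229 = 1346269
F_{32} = F_{31} + F_{30} = 1346269 + 832040 = 2178309
F_{33} = F_{32} + F_{31} = 2178309 + 1346269 = 3524578

3524578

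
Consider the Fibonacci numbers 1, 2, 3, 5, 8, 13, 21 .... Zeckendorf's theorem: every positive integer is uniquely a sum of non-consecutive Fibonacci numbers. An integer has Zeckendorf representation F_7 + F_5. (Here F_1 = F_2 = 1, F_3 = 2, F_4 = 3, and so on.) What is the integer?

F_7 + F_5 = 13 + 5 = 18.

18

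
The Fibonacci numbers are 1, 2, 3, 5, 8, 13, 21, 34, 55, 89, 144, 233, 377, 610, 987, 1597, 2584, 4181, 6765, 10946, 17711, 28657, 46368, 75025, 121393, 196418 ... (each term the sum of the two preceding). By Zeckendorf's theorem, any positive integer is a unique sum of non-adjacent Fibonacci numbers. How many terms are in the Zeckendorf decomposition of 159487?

9

subtract 121393 from 159487: 38094 remains
subtract 28657 from 38094: 9437 remains
subtract 6765 from 9437: 2672 remains
subtract 2584 from 2672: 88 remains
subtract 55 from 88: 33 remains
subtract 21 from 33: 12 remains
subtract 8 from 12: 4 remains
subtract 3 from 4: 1 remains
subtract 1 from 1: 0 remains
159487 = 121393 + 28657 + 6765 + 2584 + 55 + 21 + 8 + 3 + 1, which has 9 terms.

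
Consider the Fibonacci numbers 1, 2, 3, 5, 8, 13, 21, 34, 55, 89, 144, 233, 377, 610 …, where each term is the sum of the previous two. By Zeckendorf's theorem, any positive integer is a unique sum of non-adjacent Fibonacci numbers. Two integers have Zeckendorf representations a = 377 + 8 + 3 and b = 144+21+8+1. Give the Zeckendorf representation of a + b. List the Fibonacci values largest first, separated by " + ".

377 + 144 + 34 + 5 + 2

The two numbers are 388 and 174, so their sum is 562.
Greedily peel off the largest Fibonacci term at each step:
take 377 (≤ 562); 562 − 377 = 185
take 144 (≤ 185); 185 − 144 = 41
take 34 (≤ 41); 41 − 34 = 7
take 5 (≤ 7); 7 − 5 = 2
take 2 (≤ 2); 2 − 2 = 0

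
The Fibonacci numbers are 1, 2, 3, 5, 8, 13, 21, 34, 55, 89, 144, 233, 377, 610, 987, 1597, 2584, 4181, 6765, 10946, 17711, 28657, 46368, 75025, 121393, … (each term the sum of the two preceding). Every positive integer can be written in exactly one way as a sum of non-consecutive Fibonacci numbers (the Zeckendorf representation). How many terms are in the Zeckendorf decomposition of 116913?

8

largest Fibonacci ≤ 116913 is 75025; 116913 − 75025 = 41888
largest Fibonacci ≤ 41888 is 28657; 41888 − 28657 = 13231
largest Fibonacci ≤ 13231 is 10946; 13231 − 10946 = 2285
largest Fibonacci ≤ 2285 is 1597; 2285 − 1597 = 688
largest Fibonacci ≤ 688 is 610; 688 − 610 = 78
largest Fibonacci ≤ 78 is 55; 78 − 55 = 23
largest Fibonacci ≤ 23 is 21; 23 − 21 = 2
largest Fibonacci ≤ 2 is 2; 2 − 2 = 0
116913 = 75025 + 28657 + 10946 + 1597 + 610 + 55 + 21 + 2, which has 8 terms.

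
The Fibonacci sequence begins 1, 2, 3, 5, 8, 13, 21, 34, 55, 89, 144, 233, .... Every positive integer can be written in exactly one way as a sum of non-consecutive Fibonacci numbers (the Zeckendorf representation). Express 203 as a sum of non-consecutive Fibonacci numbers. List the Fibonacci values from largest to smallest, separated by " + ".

144 + 55 + 3 + 1

subtract 144 from 203: 59 remains
subtract 55 from 59: 4 remains
subtract 3 from 4: 1 remains
subtract 1 from 1: 0 remains
So 203 = 144 + 55 + 3 + 1, with no two terms consecutive in the sequence.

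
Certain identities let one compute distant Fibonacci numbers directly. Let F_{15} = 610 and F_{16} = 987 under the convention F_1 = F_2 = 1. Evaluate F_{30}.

By the doubling identity F_{2k} = F_k(2F_{k+1} − F_k): F_{30} = 610·(2·987 − 610) = 610·1364 = 832040.

832040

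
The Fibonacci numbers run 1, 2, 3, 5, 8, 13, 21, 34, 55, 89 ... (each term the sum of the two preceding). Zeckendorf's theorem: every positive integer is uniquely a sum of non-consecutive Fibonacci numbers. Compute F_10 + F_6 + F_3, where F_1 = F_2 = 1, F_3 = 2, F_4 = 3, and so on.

F_10 + F_6 + F_3 = 55 + 8 + 2 = 65.

65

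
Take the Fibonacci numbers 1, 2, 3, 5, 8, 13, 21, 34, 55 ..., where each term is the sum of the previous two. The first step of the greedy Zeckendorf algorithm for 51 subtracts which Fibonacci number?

34 ≤ 51 < 55, so the largest Fibonacci number not exceeding 51 is 34.

34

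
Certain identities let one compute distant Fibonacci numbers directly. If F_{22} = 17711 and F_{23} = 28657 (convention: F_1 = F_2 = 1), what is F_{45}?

1134903170

By F_{2k+1} = F_k² + F_{k+1}²: F_{45} = 17711² + 28657² = 313679521 + 821223649 = 1134903170.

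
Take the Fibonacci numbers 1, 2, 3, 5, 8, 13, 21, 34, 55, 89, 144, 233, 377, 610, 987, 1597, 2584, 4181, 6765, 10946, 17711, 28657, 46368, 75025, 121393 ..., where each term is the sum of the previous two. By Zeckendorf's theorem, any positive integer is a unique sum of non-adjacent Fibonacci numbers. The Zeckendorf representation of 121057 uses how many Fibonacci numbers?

Greedy algorithm:
take 75025 (≤ 121057); 121057 − 75025 = 46032
take 28657 (≤ 46032); 46032 − 28657 = 17375
take 10946 (≤ 17375); 17375 − 10946 = 6429
take 4181 (≤ 6429); 6429 − 4181 = 2248
take 1597 (≤ 2248); 2248 − 1597 = 651
take 610 (≤ 651); 651 − 610 = 41
take 34 (≤ 41); 41 − 34 = 7
take 5 (≤ 7); 7 − 5 = 2
take 2 (≤ 2); 2 − 2 = 0
121057 = 75025 + 28657 + 10946 + 4181 + 1597 + 610 + 34 + 5 + 2, which has 9 terms.

9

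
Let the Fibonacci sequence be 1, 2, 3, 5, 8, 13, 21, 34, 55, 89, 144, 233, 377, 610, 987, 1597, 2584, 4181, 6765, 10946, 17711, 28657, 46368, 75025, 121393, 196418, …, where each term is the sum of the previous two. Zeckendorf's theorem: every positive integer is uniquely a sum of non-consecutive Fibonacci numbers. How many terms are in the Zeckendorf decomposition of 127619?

take 121393 (≤ 127619); 127619 − 121393 = 6226
take 4181 (≤ 6226); 6226 − 4181 = 2045
take 1597 (≤ 2045); 2045 − 1597 = 448
take 377 (≤ 448); 448 − 377 = 71
take 55 (≤ 71); 71 − 55 = 16
take 13 (≤ 16); 16 − 13 = 3
take 3 (≤ 3); 3 − 3 = 0
127619 = 121393 + 4181 + 1597 + 377 + 55 + 13 + 3, which has 7 terms.

7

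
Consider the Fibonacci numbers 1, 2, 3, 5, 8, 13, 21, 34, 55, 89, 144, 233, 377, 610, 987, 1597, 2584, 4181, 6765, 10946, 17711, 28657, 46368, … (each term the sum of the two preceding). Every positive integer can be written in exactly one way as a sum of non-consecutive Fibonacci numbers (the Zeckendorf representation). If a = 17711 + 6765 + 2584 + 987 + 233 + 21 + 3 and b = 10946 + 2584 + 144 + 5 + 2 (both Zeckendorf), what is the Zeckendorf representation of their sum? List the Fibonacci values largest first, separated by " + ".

The two numbers are 28304 and 13681, so their sum is 41985.
Repeatedly subtract the largest Fibonacci number that fits:
41985: greatest Fibonacci not exceeding it is 28657, leaving 13328
13328: greatest Fibonacci not exceeding it is 10946, leaving 2382
2382: greatest Fibonacci not exceeding it is 1597, leaving 785
785: greatest Fibonacci not exceeding it is 610, leaving 175
175: greatest Fibonacci not exceeding it is 144, leaving 31
31: greatest Fibonacci not exceeding it is 21, leaving 10
10: greatest Fibonacci not exceeding it is 8, leaving 2
2: greatest Fibonacci not exceeding it is 2, leaving 0

28657 + 10946 + 1597 + 610 + 144 + 21 + 8 + 2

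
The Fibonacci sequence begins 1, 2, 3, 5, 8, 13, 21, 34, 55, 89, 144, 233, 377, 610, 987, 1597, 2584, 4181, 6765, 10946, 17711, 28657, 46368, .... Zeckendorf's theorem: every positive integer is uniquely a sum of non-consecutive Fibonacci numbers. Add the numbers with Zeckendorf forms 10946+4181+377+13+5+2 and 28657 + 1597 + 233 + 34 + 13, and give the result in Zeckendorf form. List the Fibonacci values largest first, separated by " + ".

The two numbers are 15524 and 30534, so their sum is 46058.
subtract 28657 from 46058: 17401 remains
subtract 10946 from 17401: 6455 remains
subtract 4181 from 6455: 2274 remains
subtract 1597 from 2274: 677 remains
subtract 610 from 677: 67 remains
subtract 55 from 67: 12 remains
subtract 8 from 12: 4 remains
subtract 3 from 4: 1 remains
subtract 1 from 1: 0 remains

28657 + 10946 + 4181 + 1597 + 610 + 55 + 8 + 3 + 1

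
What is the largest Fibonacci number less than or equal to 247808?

196418

196418 ≤ 247808 < 317811, so the largest Fibonacci number not exceeding 247808 is 196418.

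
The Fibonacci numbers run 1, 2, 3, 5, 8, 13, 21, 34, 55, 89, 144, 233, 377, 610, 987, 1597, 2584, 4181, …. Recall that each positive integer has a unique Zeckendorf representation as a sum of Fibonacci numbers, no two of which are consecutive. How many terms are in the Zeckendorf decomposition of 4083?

Greedily peel off the largest Fibonacci term at each step:
4083: greatest Fibonacci not exceeding it is 2584, leaving 1499
1499: greatest Fibonacci not exceeding it is 987, leaving 512
512: greatest Fibonacci not exceeding it is 377, leaving 135
135: greatest Fibonacci not exceeding it is 89, leaving 46
46: greatest Fibonacci not exceeding it is 34, leaving 12
12: greatest Fibonacci not exceeding it is 8, leaving 4
4: greatest Fibonacci not exceeding it is 3, leaving 1
1: greatest Fibonacci not exceeding it is 1, leaving 0
4083 = 2584 + 987 + 377 + 89 + 34 + 8 + 3 + 1, which has 8 terms.

8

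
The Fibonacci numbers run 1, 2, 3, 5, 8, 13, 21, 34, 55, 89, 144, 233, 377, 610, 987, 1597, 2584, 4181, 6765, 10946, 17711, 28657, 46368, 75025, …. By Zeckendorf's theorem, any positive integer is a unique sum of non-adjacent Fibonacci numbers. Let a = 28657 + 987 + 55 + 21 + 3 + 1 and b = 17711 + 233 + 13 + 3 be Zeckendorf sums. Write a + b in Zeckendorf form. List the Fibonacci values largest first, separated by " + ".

The two numbers are 29724 and 17960, so their sum is 47684.
Repeatedly subtract the largest Fibonacci number that fits:
47684 − 46368 = 1316
1316 − 987 = 329
329 − 233 = 96
96 − 89 = 7
7 − 5 = 2
2 − 2 = 0

46368 + 987 + 233 + 89 + 5 + 2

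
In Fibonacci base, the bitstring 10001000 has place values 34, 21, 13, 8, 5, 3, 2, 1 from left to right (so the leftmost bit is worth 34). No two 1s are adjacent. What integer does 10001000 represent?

39

Summing the place values of the 1 bits: 34 + 5 = 39.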